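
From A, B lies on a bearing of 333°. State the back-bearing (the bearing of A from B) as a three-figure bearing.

Back-bearing = 333° − 180° = 153°.

153°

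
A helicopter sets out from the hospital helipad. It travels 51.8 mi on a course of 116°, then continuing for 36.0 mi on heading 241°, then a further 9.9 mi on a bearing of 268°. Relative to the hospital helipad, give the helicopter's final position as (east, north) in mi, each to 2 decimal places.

(5.18, -40.51)

Leg 1 (116°, 51.8 mi): east 51.8 sin 116° = 46.56, north 51.8 cos 116° = -22.71
Leg 2 (241°, 36.0 mi): east 36.0 sin 241° = -31.49, north 36.0 cos 241° = -17.45
Leg 3 (268°, 9.9 mi): east 9.9 sin 268° = -9.89, north 9.9 cos 268° = -0.35
Summing: 5.18 mi east, -40.51 mi north → (5.18, -40.51).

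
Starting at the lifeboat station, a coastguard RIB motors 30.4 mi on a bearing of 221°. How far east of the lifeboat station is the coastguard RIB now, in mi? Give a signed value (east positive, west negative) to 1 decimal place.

-19.9 mi

Leg 1 (221°, 30.4 mi): east 30.4 sin 221° = -19.94, north 30.4 cos 221° = -22.94
Net east component: -19.94 mi.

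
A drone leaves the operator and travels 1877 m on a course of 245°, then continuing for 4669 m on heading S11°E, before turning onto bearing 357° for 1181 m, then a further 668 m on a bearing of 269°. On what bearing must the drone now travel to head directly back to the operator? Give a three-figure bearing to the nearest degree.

Leg 1 (245°, 1877 m): east 1877 sin 245° = -1701.14, north 1877 cos 245° = -793.25
Leg 2 (S11°E, 4669 m): east 4669 sin 169° = 890.89, north 4669 cos 169° = -4583.22
Leg 3 (357°, 1181 m): east 1181 sin 357° = -61.81, north 1181 cos 357° = 1179.38
Leg 4 (269°, 668 m): east 668 sin 269° = -667.90, north 668 cos 269° = -11.66
Net displacement: -1539.96 east, -4208.75 north. Direction back to start is (1539.96, 4208.75): bearing = atan2(1539.96, 4208.75) mod 360° = 20.10° ≈ 020°.

020°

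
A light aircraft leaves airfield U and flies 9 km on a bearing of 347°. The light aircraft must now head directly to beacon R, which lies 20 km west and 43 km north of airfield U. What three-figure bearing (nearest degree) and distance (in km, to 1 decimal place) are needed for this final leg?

332°, 38.7 km

Leg 1 (347°, 9 km): east 9 sin 347° = -2.02, north 9 cos 347° = 8.77
Current position: (-2.02, 8.77). Target: (-20, 43). Remaining: Δeast = -17.98, Δnorth = 34.23.
Bearing = atan2(-17.98, 34.23) mod 360° = 332.29°; distance = √((-17.98)² + (34.23)²) = 38.663 km.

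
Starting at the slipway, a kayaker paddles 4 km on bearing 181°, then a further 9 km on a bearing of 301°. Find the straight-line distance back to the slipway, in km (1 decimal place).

Leg 1 (181°, 4 km): east 4 sin 181° = -0.07, north 4 cos 181° = -4.00
Leg 2 (301°, 9 km): east 9 sin 301° = -7.71, north 9 cos 301° = 4.64
Net: -7.78 east, 0.64 north. Distance = √((-7.78)² + (0.64)²) = 7.810 km.

7.8 km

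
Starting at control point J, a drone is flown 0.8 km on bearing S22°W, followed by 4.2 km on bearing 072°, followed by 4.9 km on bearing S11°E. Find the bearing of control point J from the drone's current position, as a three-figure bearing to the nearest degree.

Leg 1 (S22°W, 0.8 km): east 0.8 sin 202° = -0.30, north 0.8 cos 202° = -0.74
Leg 2 (072°, 4.2 km): east 4.2 sin 72° = 3.99, north 4.2 cos 72° = 1.30
Leg 3 (S11°E, 4.9 km): east 4.9 sin 169° = 0.93, north 4.9 cos 169° = -4.81
Net displacement: 4.63 east, -4.25 north. Direction back to start is (-4.63, 4.25): bearing = atan2(-4.63, 4.25) mod 360° = 312.58° ≈ 313°.

313°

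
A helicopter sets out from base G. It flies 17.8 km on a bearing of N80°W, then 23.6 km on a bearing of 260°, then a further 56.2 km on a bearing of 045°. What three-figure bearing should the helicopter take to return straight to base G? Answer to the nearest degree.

Leg 1 (N80°W, 17.8 km): east 17.8 sin 280° = -17.53, north 17.8 cos 280° = 3.09
Leg 2 (260°, 23.6 km): east 23.6 sin 260° = -23.24, north 23.6 cos 260° = -4.10
Leg 3 (045°, 56.2 km): east 56.2 sin 45° = 39.74, north 56.2 cos 45° = 39.74
Net displacement: -1.03 east, 38.73 north. Direction back to start is (1.03, -38.73): bearing = atan2(1.03, -38.73) mod 360° = 178.47° ≈ 178°.

178°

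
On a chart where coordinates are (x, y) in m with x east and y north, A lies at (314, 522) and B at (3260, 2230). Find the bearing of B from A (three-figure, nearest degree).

060°

Δeast = 3260 − 314 = 2946.00; Δnorth = 2230 − 522 = 1708.00.
Bearing = atan2(Δeast, Δnorth) mod 360° = 59.90° ≈ 060°.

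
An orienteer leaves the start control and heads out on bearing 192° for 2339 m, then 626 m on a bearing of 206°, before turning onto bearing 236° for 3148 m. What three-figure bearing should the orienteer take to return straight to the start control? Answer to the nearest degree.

Leg 1 (192°, 2339 m): east 2339 sin 192° = -486.31, north 2339 cos 192° = -2287.89
Leg 2 (206°, 626 m): east 626 sin 206° = -274.42, north 626 cos 206° = -562.65
Leg 3 (236°, 3148 m): east 3148 sin 236° = -2609.81, north 3148 cos 236° = -1760.34
Net displacement: -3370.54 east, -4610.87 north. Direction back to start is (3370.54, 4610.87): bearing = atan2(3370.54, 4610.87) mod 360° = 36.17° ≈ 036°.

036°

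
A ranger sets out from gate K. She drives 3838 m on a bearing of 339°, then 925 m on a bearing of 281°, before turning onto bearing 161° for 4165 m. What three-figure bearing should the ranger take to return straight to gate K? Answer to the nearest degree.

079°

Leg 1 (339°, 3838 m): east 3838 sin 339° = -1375.42, north 3838 cos 339° = 3583.08
Leg 2 (281°, 925 m): east 925 sin 281° = -908.01, north 925 cos 281° = 176.50
Leg 3 (161°, 4165 m): east 4165 sin 161° = 1355.99, north 4165 cos 161° = -3938.08
Net displacement: -927.43 east, -178.50 north. Direction back to start is (927.43, 178.50): bearing = atan2(927.43, 178.50) mod 360° = 79.11° ≈ 079°.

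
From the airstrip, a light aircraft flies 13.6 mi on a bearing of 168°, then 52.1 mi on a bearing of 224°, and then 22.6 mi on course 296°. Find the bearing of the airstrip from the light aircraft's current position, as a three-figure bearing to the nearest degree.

053°

Leg 1 (168°, 13.6 mi): east 13.6 sin 168° = 2.83, north 13.6 cos 168° = -13.30
Leg 2 (224°, 52.1 mi): east 52.1 sin 224° = -36.19, north 52.1 cos 224° = -37.48
Leg 3 (296°, 22.6 mi): east 22.6 sin 296° = -20.31, north 22.6 cos 296° = 9.91
Net displacement: -53.68 east, -40.87 north. Direction back to start is (53.68, 40.87): bearing = atan2(53.68, 40.87) mod 360° = 52.71° ≈ 053°.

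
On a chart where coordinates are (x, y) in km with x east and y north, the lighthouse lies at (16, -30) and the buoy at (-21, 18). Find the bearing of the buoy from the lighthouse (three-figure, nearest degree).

322°

Δeast = -21 − 16 = -37.00; Δnorth = 18 − -30 = 48.00.
Bearing = atan2(Δeast, Δnorth) mod 360° = 322.37° ≈ 322°.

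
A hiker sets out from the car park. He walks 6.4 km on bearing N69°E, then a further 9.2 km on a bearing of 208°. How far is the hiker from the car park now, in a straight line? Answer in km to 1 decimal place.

6.1 km

Leg 1 (N69°E, 6.4 km): east 6.4 sin 69° = 5.97, north 6.4 cos 69° = 2.29
Leg 2 (208°, 9.2 km): east 9.2 sin 208° = -4.32, north 9.2 cos 208° = -8.12
Net: 1.66 east, -5.83 north. Distance = √((1.66)² + (-5.83)²) = 6.060 km.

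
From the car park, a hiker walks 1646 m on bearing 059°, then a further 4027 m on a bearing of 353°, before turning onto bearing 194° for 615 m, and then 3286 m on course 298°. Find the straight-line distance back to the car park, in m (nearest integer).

6170 m

Leg 1 (059°, 1646 m): east 1646 sin 59° = 1410.90, north 1646 cos 59° = 847.75
Leg 2 (353°, 4027 m): east 4027 sin 353° = -490.77, north 4027 cos 353° = 3996.98
Leg 3 (194°, 615 m): east 615 sin 194° = -148.78, north 615 cos 194° = -596.73
Leg 4 (298°, 3286 m): east 3286 sin 298° = -2901.37, north 3286 cos 298° = 1542.68
Net: -2130.02 east, 5790.69 north. Distance = √((-2130.02)² + (5790.69)²) = 6170.011 m.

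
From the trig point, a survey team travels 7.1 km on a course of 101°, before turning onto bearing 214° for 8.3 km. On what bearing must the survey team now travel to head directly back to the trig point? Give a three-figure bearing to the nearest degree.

Leg 1 (101°, 7.1 km): east 7.1 sin 101° = 6.97, north 7.1 cos 101° = -1.35
Leg 2 (214°, 8.3 km): east 8.3 sin 214° = -4.64, north 8.3 cos 214° = -6.88
Net displacement: 2.33 east, -8.24 north. Direction back to start is (-2.33, 8.24): bearing = atan2(-2.33, 8.24) mod 360° = 344.21° ≈ 344°.

344°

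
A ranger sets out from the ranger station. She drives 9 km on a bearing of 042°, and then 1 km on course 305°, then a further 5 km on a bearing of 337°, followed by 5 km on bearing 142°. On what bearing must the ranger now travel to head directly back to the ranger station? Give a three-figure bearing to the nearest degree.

219°

Leg 1 (042°, 9 km): east 9 sin 42° = 6.02, north 9 cos 42° = 6.69
Leg 2 (305°, 1 km): east 1 sin 305° = -0.82, north 1 cos 305° = 0.57
Leg 3 (337°, 5 km): east 5 sin 337° = -1.95, north 5 cos 337° = 4.60
Leg 4 (142°, 5 km): east 5 sin 142° = 3.08, north 5 cos 142° = -3.94
Net displacement: 6.33 east, 7.92 north. Direction back to start is (-6.33, -7.92): bearing = atan2(-6.33, -7.92) mod 360° = 218.61° ≈ 219°.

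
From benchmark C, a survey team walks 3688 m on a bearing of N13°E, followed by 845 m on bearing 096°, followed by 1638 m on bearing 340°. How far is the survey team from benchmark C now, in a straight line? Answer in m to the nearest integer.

5165 m

Leg 1 (N13°E, 3688 m): east 3688 sin 13° = 829.62, north 3688 cos 13° = 3593.48
Leg 2 (096°, 845 m): east 845 sin 96° = 840.37, north 845 cos 96° = -88.33
Leg 3 (340°, 1638 m): east 1638 sin 340° = -560.23, north 1638 cos 340° = 1539.22
Net: 1109.76 east, 5044.37 north. Distance = √((1109.76)² + (5044.37)²) = 5164.998 m.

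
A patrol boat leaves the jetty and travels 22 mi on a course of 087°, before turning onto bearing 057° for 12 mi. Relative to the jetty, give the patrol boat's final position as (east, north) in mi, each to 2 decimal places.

(32.03, 7.69)

Leg 1 (087°, 22 mi): east 22 sin 87° = 21.97, north 22 cos 87° = 1.15
Leg 2 (057°, 12 mi): east 12 sin 57° = 10.06, north 12 cos 57° = 6.54
Summing: 32.03 mi east, 7.69 mi north → (32.03, 7.69).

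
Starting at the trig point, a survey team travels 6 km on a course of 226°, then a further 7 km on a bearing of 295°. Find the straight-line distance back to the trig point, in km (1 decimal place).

10.7 km

Leg 1 (226°, 6 km): east 6 sin 226° = -4.32, north 6 cos 226° = -4.17
Leg 2 (295°, 7 km): east 7 sin 295° = -6.34, north 7 cos 295° = 2.96
Net: -10.66 east, -1.21 north. Distance = √((-10.66)² + (-1.21)²) = 10.729 km.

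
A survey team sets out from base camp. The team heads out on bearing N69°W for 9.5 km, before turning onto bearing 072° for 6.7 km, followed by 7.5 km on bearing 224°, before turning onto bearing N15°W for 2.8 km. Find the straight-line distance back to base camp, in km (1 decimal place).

8.9 km

Leg 1 (N69°W, 9.5 km): east 9.5 sin 291° = -8.87, north 9.5 cos 291° = 3.40
Leg 2 (072°, 6.7 km): east 6.7 sin 72° = 6.37, north 6.7 cos 72° = 2.07
Leg 3 (224°, 7.5 km): east 7.5 sin 224° = -5.21, north 7.5 cos 224° = -5.40
Leg 4 (N15°W, 2.8 km): east 2.8 sin 345° = -0.72, north 2.8 cos 345° = 2.70
Net: -8.43 east, 2.78 north. Distance = √((-8.43)² + (2.78)²) = 8.879 km.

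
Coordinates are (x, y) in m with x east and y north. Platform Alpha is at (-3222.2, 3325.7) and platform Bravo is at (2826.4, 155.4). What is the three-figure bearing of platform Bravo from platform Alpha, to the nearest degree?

118°

Δeast = 2826.4 − -3222.2 = 6048.60; Δnorth = 155.4 − 3325.7 = -3170.30.
Bearing = atan2(Δeast, Δnorth) mod 360° = 117.66° ≈ 118°.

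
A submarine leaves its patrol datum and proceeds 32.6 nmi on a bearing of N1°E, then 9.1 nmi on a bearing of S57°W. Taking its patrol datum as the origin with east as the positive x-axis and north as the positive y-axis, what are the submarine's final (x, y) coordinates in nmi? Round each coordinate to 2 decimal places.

(-7.06, 27.64)

Leg 1 (N1°E, 32.6 nmi): east 32.6 sin 1° = 0.57, north 32.6 cos 1° = 32.60
Leg 2 (S57°W, 9.1 nmi): east 9.1 sin 237° = -7.63, north 9.1 cos 237° = -4.96
Summing: -7.06 nmi east, 27.64 nmi north → (-7.06, 27.64).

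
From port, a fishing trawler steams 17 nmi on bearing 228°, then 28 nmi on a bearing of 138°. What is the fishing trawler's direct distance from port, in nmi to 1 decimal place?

Leg 1 (228°, 17 nmi): east 17 sin 228° = -12.63, north 17 cos 228° = -11.38
Leg 2 (138°, 28 nmi): east 28 sin 138° = 18.74, north 28 cos 138° = -20.81
Net: 6.10 east, -32.18 north. Distance = √((6.10)² + (-32.18)²) = 32.757 nmi.

32.8 nmi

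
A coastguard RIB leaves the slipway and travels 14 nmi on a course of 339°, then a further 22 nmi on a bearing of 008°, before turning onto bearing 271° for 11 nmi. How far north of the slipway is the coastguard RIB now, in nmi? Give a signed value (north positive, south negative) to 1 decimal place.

35.0 nmi

Leg 1 (339°, 14 nmi): east 14 sin 339° = -5.02, north 14 cos 339° = 13.07
Leg 2 (008°, 22 nmi): east 22 sin 8° = 3.06, north 22 cos 8° = 21.79
Leg 3 (271°, 11 nmi): east 11 sin 271° = -11.00, north 11 cos 271° = 0.19
Net north component: 35.05 nmi.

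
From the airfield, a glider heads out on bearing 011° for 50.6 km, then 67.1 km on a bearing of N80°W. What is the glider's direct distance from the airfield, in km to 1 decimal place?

Leg 1 (011°, 50.6 km): east 50.6 sin 11° = 9.65, north 50.6 cos 11° = 49.67
Leg 2 (N80°W, 67.1 km): east 67.1 sin 280° = -66.08, north 67.1 cos 280° = 11.65
Net: -56.43 east, 61.32 north. Distance = √((-56.43)² + (61.32)²) = 83.332 km.

83.3 km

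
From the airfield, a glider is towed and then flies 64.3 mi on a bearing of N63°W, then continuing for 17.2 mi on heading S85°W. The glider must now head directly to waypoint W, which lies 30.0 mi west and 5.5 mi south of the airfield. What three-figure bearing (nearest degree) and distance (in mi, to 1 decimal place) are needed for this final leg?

Leg 1 (N63°W, 64.3 mi): east 64.3 sin 297° = -57.29, north 64.3 cos 297° = 29.19
Leg 2 (S85°W, 17.2 mi): east 17.2 sin 265° = -17.13, north 17.2 cos 265° = -1.50
Current position: (-74.43, 27.69). Target: (-30.0, -5.5). Remaining: Δeast = 44.43, Δnorth = -33.19.
Bearing = atan2(44.43, -33.19) mod 360° = 126.76°; distance = √((44.43)² + (-33.19)²) = 55.457 mi.

127°, 55.5 mi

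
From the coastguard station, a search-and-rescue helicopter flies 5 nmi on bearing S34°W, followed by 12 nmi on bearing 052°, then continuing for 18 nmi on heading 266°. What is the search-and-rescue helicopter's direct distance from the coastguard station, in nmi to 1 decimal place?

Leg 1 (S34°W, 5 nmi): east 5 sin 214° = -2.80, north 5 cos 214° = -4.15
Leg 2 (052°, 12 nmi): east 12 sin 52° = 9.46, north 12 cos 52° = 7.39
Leg 3 (266°, 18 nmi): east 18 sin 266° = -17.96, north 18 cos 266° = -1.26
Net: -11.30 east, 1.99 north. Distance = √((-11.30)² + (1.99)²) = 11.469 nmi.

11.5 nmi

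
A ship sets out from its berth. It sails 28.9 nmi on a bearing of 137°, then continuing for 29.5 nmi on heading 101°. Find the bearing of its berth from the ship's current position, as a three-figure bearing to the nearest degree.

299°

Leg 1 (137°, 28.9 nmi): east 28.9 sin 137° = 19.71, north 28.9 cos 137° = -21.14
Leg 2 (101°, 29.5 nmi): east 29.5 sin 101° = 28.96, north 29.5 cos 101° = -5.63
Net displacement: 48.67 east, -26.76 north. Direction back to start is (-48.67, 26.76): bearing = atan2(-48.67, 26.76) mod 360° = 298.81° ≈ 299°.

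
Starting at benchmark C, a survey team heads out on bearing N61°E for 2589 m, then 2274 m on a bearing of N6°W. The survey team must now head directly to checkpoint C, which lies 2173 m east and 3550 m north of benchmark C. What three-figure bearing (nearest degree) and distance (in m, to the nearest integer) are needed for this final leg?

077°, 150 m

Leg 1 (N61°E, 2589 m): east 2589 sin 61° = 2264.39, north 2589 cos 61° = 1255.17
Leg 2 (N6°W, 2274 m): east 2274 sin 354° = -237.70, north 2274 cos 354° = 2261.54
Current position: (2026.69, 3516.71). Target: (2173, 3550). Remaining: Δeast = 146.31, Δnorth = 33.29.
Bearing = atan2(146.31, 33.29) mod 360° = 77.18°; distance = √((146.31)² + (33.29)²) = 150.046 m.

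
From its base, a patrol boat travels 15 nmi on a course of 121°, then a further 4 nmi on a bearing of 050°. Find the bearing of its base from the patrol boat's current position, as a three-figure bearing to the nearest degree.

288°

Leg 1 (121°, 15 nmi): east 15 sin 121° = 12.86, north 15 cos 121° = -7.73
Leg 2 (050°, 4 nmi): east 4 sin 50° = 3.06, north 4 cos 50° = 2.57
Net displacement: 15.92 east, -5.15 north. Direction back to start is (-15.92, 5.15): bearing = atan2(-15.92, 5.15) mod 360° = 287.94° ≈ 288°.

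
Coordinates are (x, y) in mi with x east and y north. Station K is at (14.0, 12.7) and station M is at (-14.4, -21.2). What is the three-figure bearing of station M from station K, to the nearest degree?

Δeast = -14.4 − 14.0 = -28.40; Δnorth = -21.2 − 12.7 = -33.90.
Bearing = atan2(Δeast, Δnorth) mod 360° = 219.95° ≈ 220°.

220°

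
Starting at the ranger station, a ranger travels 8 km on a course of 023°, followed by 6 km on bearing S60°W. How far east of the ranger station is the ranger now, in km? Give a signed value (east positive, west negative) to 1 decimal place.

Leg 1 (023°, 8 km): east 8 sin 23° = 3.13, north 8 cos 23° = 7.36
Leg 2 (S60°W, 6 km): east 6 sin 240° = -5.20, north 6 cos 240° = -3.00
Net east component: -2.07 km.

-2.1 km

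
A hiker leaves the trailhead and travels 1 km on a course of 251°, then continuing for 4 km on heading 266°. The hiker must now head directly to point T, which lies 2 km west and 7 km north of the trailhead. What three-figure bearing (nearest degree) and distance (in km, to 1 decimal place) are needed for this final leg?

Leg 1 (251°, 1 km): east 1 sin 251° = -0.95, north 1 cos 251° = -0.33
Leg 2 (266°, 4 km): east 4 sin 266° = -3.99, north 4 cos 266° = -0.28
Current position: (-4.94, -0.60). Target: (-2, 7). Remaining: Δeast = 2.94, Δnorth = 7.60.
Bearing = atan2(2.94, 7.60) mod 360° = 21.11°; distance = √((2.94)² + (7.60)²) = 8.152 km.

021°, 8.2 km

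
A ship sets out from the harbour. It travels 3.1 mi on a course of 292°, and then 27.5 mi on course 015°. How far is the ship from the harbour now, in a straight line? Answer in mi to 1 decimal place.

Leg 1 (292°, 3.1 mi): east 3.1 sin 292° = -2.87, north 3.1 cos 292° = 1.16
Leg 2 (015°, 27.5 mi): east 27.5 sin 15° = 7.12, north 27.5 cos 15° = 26.56
Net: 4.24 east, 27.72 north. Distance = √((4.24)² + (27.72)²) = 28.047 mi.

28.0 mi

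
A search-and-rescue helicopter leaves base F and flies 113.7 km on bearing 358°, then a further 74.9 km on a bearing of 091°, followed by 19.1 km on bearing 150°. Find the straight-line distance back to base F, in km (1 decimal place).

125.1 km

Leg 1 (358°, 113.7 km): east 113.7 sin 358° = -3.97, north 113.7 cos 358° = 113.63
Leg 2 (091°, 74.9 km): east 74.9 sin 91° = 74.89, north 74.9 cos 91° = -1.31
Leg 3 (150°, 19.1 km): east 19.1 sin 150° = 9.55, north 19.1 cos 150° = -16.54
Net: 80.47 east, 95.78 north. Distance = √((80.47)² + (95.78)²) = 125.099 km.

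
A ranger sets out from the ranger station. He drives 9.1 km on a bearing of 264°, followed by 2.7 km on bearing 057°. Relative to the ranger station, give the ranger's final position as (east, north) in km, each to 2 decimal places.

(-6.79, 0.52)

Leg 1 (264°, 9.1 km): east 9.1 sin 264° = -9.05, north 9.1 cos 264° = -0.95
Leg 2 (057°, 2.7 km): east 2.7 sin 57° = 2.26, north 2.7 cos 57° = 1.47
Summing: -6.79 km east, 0.52 km north → (-6.79, 0.52).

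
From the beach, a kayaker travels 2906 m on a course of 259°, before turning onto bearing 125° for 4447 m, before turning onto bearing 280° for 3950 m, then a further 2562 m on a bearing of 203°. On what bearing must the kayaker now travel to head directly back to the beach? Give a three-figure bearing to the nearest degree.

041°

Leg 1 (259°, 2906 m): east 2906 sin 259° = -2852.61, north 2906 cos 259° = -554.49
Leg 2 (125°, 4447 m): east 4447 sin 125° = 3642.77, north 4447 cos 125° = -2550.69
Leg 3 (280°, 3950 m): east 3950 sin 280° = -3889.99, north 3950 cos 280° = 685.91
Leg 4 (203°, 2562 m): east 2562 sin 203° = -1001.05, north 2562 cos 203° = -2358.33
Net displacement: -4100.88 east, -4777.61 north. Direction back to start is (4100.88, 4777.61): bearing = atan2(4100.88, 4777.61) mod 360° = 40.64° ≈ 041°.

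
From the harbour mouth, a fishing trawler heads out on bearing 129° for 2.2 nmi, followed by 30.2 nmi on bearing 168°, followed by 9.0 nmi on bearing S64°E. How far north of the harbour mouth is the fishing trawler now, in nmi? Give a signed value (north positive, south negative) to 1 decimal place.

-34.9 nmi

Leg 1 (129°, 2.2 nmi): east 2.2 sin 129° = 1.71, north 2.2 cos 129° = -1.38
Leg 2 (168°, 30.2 nmi): east 30.2 sin 168° = 6.28, north 30.2 cos 168° = -29.54
Leg 3 (S64°E, 9.0 nmi): east 9.0 sin 116° = 8.09, north 9.0 cos 116° = -3.95
Net north component: -34.87 nmi.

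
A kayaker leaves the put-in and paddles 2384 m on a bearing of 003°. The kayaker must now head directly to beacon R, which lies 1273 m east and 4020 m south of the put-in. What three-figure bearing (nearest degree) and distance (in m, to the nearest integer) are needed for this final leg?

170°, 6503 m

Leg 1 (003°, 2384 m): east 2384 sin 3° = 124.77, north 2384 cos 3° = 2380.73
Current position: (124.77, 2380.73). Target: (1273, -4020). Remaining: Δeast = 1148.23, Δnorth = -6400.73.
Bearing = atan2(1148.23, -6400.73) mod 360° = 169.83°; distance = √((1148.23)² + (-6400.73)²) = 6502.908 m.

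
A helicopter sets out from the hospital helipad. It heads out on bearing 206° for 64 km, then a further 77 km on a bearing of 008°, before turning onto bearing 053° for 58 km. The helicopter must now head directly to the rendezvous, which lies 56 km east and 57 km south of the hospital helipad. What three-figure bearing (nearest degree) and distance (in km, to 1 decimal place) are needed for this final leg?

Leg 1 (206°, 64 km): east 64 sin 206° = -28.06, north 64 cos 206° = -57.52
Leg 2 (008°, 77 km): east 77 sin 8° = 10.72, north 77 cos 8° = 76.25
Leg 3 (053°, 58 km): east 58 sin 53° = 46.32, north 58 cos 53° = 34.91
Current position: (28.98, 53.63). Target: (56, -57). Remaining: Δeast = 27.02, Δnorth = -110.63.
Bearing = atan2(27.02, -110.63) mod 360° = 166.28°; distance = √((27.02)² + (-110.63)²) = 113.885 km.

166°, 113.9 km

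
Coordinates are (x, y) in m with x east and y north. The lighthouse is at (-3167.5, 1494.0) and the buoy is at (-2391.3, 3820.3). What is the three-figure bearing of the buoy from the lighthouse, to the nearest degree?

018°

Δeast = -2391.3 − -3167.5 = 776.20; Δnorth = 3820.3 − 1494.0 = 2326.30.
Bearing = atan2(Δeast, Δnorth) mod 360° = 18.45° ≈ 018°.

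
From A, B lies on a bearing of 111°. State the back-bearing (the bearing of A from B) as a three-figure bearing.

291°

Back-bearing = 111° + 180° = 291°.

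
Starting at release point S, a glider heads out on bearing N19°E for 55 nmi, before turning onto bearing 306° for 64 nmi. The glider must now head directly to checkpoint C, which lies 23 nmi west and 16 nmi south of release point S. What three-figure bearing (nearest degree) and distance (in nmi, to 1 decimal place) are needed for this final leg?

Leg 1 (N19°E, 55 nmi): east 55 sin 19° = 17.91, north 55 cos 19° = 52.00
Leg 2 (306°, 64 nmi): east 64 sin 306° = -51.78, north 64 cos 306° = 37.62
Current position: (-33.87, 89.62). Target: (-23, -16). Remaining: Δeast = 10.87, Δnorth = -105.62.
Bearing = atan2(10.87, -105.62) mod 360° = 174.12°; distance = √((10.87)² + (-105.62)²) = 106.180 nmi.

174°, 106.2 nmi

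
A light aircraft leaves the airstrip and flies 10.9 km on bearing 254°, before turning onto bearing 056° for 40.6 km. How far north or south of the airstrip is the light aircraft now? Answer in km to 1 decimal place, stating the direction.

19.7 km north

Leg 1 (254°, 10.9 km): east 10.9 sin 254° = -10.48, north 10.9 cos 254° = -3.00
Leg 2 (056°, 40.6 km): east 40.6 sin 56° = 33.66, north 40.6 cos 56° = 22.70
Net north component: 19.70 km.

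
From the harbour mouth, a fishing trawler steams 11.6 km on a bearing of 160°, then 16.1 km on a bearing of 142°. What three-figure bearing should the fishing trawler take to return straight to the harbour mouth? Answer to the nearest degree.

Leg 1 (160°, 11.6 km): east 11.6 sin 160° = 3.97, north 11.6 cos 160° = -10.90
Leg 2 (142°, 16.1 km): east 16.1 sin 142° = 9.91, north 16.1 cos 142° = -12.69
Net displacement: 13.88 east, -23.59 north. Direction back to start is (-13.88, 23.59): bearing = atan2(-13.88, 23.59) mod 360° = 329.53° ≈ 330°.

330°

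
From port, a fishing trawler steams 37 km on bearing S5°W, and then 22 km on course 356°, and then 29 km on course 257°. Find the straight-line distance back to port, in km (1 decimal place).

39.4 km

Leg 1 (S5°W, 37 km): east 37 sin 185° = -3.22, north 37 cos 185° = -36.86
Leg 2 (356°, 22 km): east 22 sin 356° = -1.53, north 22 cos 356° = 21.95
Leg 3 (257°, 29 km): east 29 sin 257° = -28.26, north 29 cos 257° = -6.52
Net: -33.02 east, -21.44 north. Distance = √((-33.02)² + (-21.44)²) = 39.365 km.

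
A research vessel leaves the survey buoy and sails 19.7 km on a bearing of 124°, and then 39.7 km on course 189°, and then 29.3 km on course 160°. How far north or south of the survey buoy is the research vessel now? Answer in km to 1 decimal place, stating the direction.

77.8 km south

Leg 1 (124°, 19.7 km): east 19.7 sin 124° = 16.33, north 19.7 cos 124° = -11.02
Leg 2 (189°, 39.7 km): east 39.7 sin 189° = -6.21, north 39.7 cos 189° = -39.21
Leg 3 (160°, 29.3 km): east 29.3 sin 160° = 10.02, north 29.3 cos 160° = -27.53
Net north component: -77.76 km.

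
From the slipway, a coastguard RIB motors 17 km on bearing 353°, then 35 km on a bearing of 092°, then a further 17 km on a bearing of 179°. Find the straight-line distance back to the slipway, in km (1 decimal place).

Leg 1 (353°, 17 km): east 17 sin 353° = -2.07, north 17 cos 353° = 16.87
Leg 2 (092°, 35 km): east 35 sin 92° = 34.98, north 35 cos 92° = -1.22
Leg 3 (179°, 17 km): east 17 sin 179° = 0.30, north 17 cos 179° = -17.00
Net: 33.20 east, -1.35 north. Distance = √((33.20)² + (-1.35)²) = 33.231 km.

33.2 km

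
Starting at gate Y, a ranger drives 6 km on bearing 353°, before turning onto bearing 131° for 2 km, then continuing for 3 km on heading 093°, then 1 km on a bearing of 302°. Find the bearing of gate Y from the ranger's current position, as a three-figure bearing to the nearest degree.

210°

Leg 1 (353°, 6 km): east 6 sin 353° = -0.73, north 6 cos 353° = 5.96
Leg 2 (131°, 2 km): east 2 sin 131° = 1.51, north 2 cos 131° = -1.31
Leg 3 (093°, 3 km): east 3 sin 93° = 3.00, north 3 cos 93° = -0.16
Leg 4 (302°, 1 km): east 1 sin 302° = -0.85, north 1 cos 302° = 0.53
Net displacement: 2.93 east, 5.02 north. Direction back to start is (-2.93, -5.02): bearing = atan2(-2.93, -5.02) mod 360° = 210.26° ≈ 210°.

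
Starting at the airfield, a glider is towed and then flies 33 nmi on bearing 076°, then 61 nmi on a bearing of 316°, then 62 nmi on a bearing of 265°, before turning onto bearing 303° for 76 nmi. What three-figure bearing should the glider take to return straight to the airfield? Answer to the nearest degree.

Leg 1 (076°, 33 nmi): east 33 sin 76° = 32.02, north 33 cos 76° = 7.98
Leg 2 (316°, 61 nmi): east 61 sin 316° = -42.37, north 61 cos 316° = 43.88
Leg 3 (265°, 62 nmi): east 62 sin 265° = -61.76, north 62 cos 265° = -5.40
Leg 4 (303°, 76 nmi): east 76 sin 303° = -63.74, north 76 cos 303° = 41.39
Net displacement: -135.86 east, 87.85 north. Direction back to start is (135.86, -87.85): bearing = atan2(135.86, -87.85) mod 360° = 122.89° ≈ 123°.

123°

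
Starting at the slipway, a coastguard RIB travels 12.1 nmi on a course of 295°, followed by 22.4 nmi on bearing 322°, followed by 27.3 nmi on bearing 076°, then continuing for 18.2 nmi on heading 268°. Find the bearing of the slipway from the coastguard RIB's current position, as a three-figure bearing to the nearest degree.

150°

Leg 1 (295°, 12.1 nmi): east 12.1 sin 295° = -10.97, north 12.1 cos 295° = 5.11
Leg 2 (322°, 22.4 nmi): east 22.4 sin 322° = -13.79, north 22.4 cos 322° = 17.65
Leg 3 (076°, 27.3 nmi): east 27.3 sin 76° = 26.49, north 27.3 cos 76° = 6.60
Leg 4 (268°, 18.2 nmi): east 18.2 sin 268° = -18.19, north 18.2 cos 268° = -0.64
Net displacement: -16.46 east, 28.73 north. Direction back to start is (16.46, -28.73): bearing = atan2(16.46, -28.73) mod 360° = 150.20° ≈ 150°.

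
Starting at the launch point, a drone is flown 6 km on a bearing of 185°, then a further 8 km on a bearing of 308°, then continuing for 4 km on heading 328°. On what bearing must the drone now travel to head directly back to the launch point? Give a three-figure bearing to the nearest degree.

105°

Leg 1 (185°, 6 km): east 6 sin 185° = -0.52, north 6 cos 185° = -5.98
Leg 2 (308°, 8 km): east 8 sin 308° = -6.30, north 8 cos 308° = 4.93
Leg 3 (328°, 4 km): east 4 sin 328° = -2.12, north 4 cos 328° = 3.39
Net displacement: -8.95 east, 2.34 north. Direction back to start is (8.95, -2.34): bearing = atan2(8.95, -2.34) mod 360° = 104.66° ≈ 105°.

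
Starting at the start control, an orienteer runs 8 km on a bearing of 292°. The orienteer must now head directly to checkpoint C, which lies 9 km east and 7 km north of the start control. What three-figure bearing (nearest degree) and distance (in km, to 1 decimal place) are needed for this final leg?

Leg 1 (292°, 8 km): east 8 sin 292° = -7.42, north 8 cos 292° = 3.00
Current position: (-7.42, 3.00). Target: (9, 7). Remaining: Δeast = 16.42, Δnorth = 4.00.
Bearing = atan2(16.42, 4.00) mod 360° = 76.30°; distance = √((16.42)² + (4.00)²) = 16.898 km.

076°, 16.9 km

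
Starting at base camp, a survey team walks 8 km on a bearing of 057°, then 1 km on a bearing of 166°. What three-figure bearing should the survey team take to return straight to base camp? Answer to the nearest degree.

244°

Leg 1 (057°, 8 km): east 8 sin 57° = 6.71, north 8 cos 57° = 4.36
Leg 2 (166°, 1 km): east 1 sin 166° = 0.24, north 1 cos 166° = -0.97
Net displacement: 6.95 east, 3.39 north. Direction back to start is (-6.95, -3.39): bearing = atan2(-6.95, -3.39) mod 360° = 244.02° ≈ 244°.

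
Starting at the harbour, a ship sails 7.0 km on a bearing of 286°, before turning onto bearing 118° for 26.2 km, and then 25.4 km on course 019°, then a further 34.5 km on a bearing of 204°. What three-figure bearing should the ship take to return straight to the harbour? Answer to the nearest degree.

Leg 1 (286°, 7.0 km): east 7.0 sin 286° = -6.73, north 7.0 cos 286° = 1.93
Leg 2 (118°, 26.2 km): east 26.2 sin 118° = 23.13, north 26.2 cos 118° = -12.30
Leg 3 (019°, 25.4 km): east 25.4 sin 19° = 8.27, north 25.4 cos 19° = 24.02
Leg 4 (204°, 34.5 km): east 34.5 sin 204° = -14.03, north 34.5 cos 204° = -31.52
Net displacement: 10.64 east, -17.87 north. Direction back to start is (-10.64, 17.87): bearing = atan2(-10.64, 17.87) mod 360° = 329.23° ≈ 329°.

329°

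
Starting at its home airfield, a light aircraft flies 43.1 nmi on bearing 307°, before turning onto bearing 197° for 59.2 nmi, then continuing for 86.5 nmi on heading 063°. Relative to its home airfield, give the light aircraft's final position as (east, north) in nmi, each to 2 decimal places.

Leg 1 (307°, 43.1 nmi): east 43.1 sin 307° = -34.42, north 43.1 cos 307° = 25.94
Leg 2 (197°, 59.2 nmi): east 59.2 sin 197° = -17.31, north 59.2 cos 197° = -56.61
Leg 3 (063°, 86.5 nmi): east 86.5 sin 63° = 77.07, north 86.5 cos 63° = 39.27
Summing: 25.34 nmi east, 8.60 nmi north → (25.34, 8.60).

(25.34, 8.60)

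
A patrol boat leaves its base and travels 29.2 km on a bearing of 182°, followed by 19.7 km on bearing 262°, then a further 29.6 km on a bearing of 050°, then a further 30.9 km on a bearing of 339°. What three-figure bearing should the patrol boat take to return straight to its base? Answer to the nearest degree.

Leg 1 (182°, 29.2 km): east 29.2 sin 182° = -1.02, north 29.2 cos 182° = -29.18
Leg 2 (262°, 19.7 km): east 19.7 sin 262° = -19.51, north 19.7 cos 262° = -2.74
Leg 3 (050°, 29.6 km): east 29.6 sin 50° = 22.67, north 29.6 cos 50° = 19.03
Leg 4 (339°, 30.9 km): east 30.9 sin 339° = -11.07, north 30.9 cos 339° = 28.85
Net displacement: -8.93 east, 15.95 north. Direction back to start is (8.93, -15.95): bearing = atan2(8.93, -15.95) mod 360° = 150.77° ≈ 151°.

151°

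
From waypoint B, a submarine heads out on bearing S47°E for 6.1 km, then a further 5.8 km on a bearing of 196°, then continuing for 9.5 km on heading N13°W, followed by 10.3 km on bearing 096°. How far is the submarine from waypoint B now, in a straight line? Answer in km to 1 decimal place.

11.1 km

Leg 1 (S47°E, 6.1 km): east 6.1 sin 133° = 4.46, north 6.1 cos 133° = -4.16
Leg 2 (196°, 5.8 km): east 5.8 sin 196° = -1.60, north 5.8 cos 196° = -5.58
Leg 3 (N13°W, 9.5 km): east 9.5 sin 347° = -2.14, north 9.5 cos 347° = 9.26
Leg 4 (096°, 10.3 km): east 10.3 sin 96° = 10.24, north 10.3 cos 96° = -1.08
Net: 10.97 east, -1.56 north. Distance = √((10.97)² + (-1.56)²) = 11.079 km.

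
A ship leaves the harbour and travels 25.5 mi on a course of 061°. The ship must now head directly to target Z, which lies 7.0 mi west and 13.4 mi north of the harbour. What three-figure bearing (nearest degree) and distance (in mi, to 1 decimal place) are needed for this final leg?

272°, 29.3 mi

Leg 1 (061°, 25.5 mi): east 25.5 sin 61° = 22.30, north 25.5 cos 61° = 12.36
Current position: (22.30, 12.36). Target: (-7.0, 13.4). Remaining: Δeast = -29.30, Δnorth = 1.04.
Bearing = atan2(-29.30, 1.04) mod 360° = 272.03°; distance = √((-29.30)² + (1.04)²) = 29.321 mi.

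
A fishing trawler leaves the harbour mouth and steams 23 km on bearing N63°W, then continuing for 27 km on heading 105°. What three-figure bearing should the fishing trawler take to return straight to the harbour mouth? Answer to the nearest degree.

238°

Leg 1 (N63°W, 23 km): east 23 sin 297° = -20.49, north 23 cos 297° = 10.44
Leg 2 (105°, 27 km): east 27 sin 105° = 26.08, north 27 cos 105° = -6.99
Net displacement: 5.59 east, 3.45 north. Direction back to start is (-5.59, -3.45): bearing = atan2(-5.59, -3.45) mod 360° = 238.28° ≈ 238°.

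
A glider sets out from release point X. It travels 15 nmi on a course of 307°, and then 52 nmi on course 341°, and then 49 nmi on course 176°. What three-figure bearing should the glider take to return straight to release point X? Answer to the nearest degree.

110°

Leg 1 (307°, 15 nmi): east 15 sin 307° = -11.98, north 15 cos 307° = 9.03
Leg 2 (341°, 52 nmi): east 52 sin 341° = -16.93, north 52 cos 341° = 49.17
Leg 3 (176°, 49 nmi): east 49 sin 176° = 3.42, north 49 cos 176° = -48.88
Net displacement: -25.49 east, 9.31 north. Direction back to start is (25.49, -9.31): bearing = atan2(25.49, -9.31) mod 360° = 110.07° ≈ 110°.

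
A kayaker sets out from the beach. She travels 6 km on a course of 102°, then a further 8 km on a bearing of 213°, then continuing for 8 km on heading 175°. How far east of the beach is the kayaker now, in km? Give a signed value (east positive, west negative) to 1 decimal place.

2.2 km

Leg 1 (102°, 6 km): east 6 sin 102° = 5.87, north 6 cos 102° = -1.25
Leg 2 (213°, 8 km): east 8 sin 213° = -4.36, north 8 cos 213° = -6.71
Leg 3 (175°, 8 km): east 8 sin 175° = 0.70, north 8 cos 175° = -7.97
Net east component: 2.21 km.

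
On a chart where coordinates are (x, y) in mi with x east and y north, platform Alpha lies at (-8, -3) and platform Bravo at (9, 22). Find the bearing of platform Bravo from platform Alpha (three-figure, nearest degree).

Δeast = 9 − -8 = 17.00; Δnorth = 22 − -3 = 25.00.
Bearing = atan2(Δeast, Δnorth) mod 360° = 34.22° ≈ 034°.

034°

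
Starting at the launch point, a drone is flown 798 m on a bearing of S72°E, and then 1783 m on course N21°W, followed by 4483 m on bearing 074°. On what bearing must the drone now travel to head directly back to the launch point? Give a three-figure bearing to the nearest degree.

Leg 1 (S72°E, 798 m): east 798 sin 108° = 758.94, north 798 cos 108° = -246.60
Leg 2 (N21°W, 1783 m): east 1783 sin 339° = -638.97, north 1783 cos 339° = 1664.57
Leg 3 (074°, 4483 m): east 4483 sin 74° = 4309.34, north 4483 cos 74° = 1235.68
Net displacement: 4429.31 east, 2653.66 north. Direction back to start is (-4429.31, -2653.66): bearing = atan2(-4429.31, -2653.66) mod 360° = 239.07° ≈ 239°.

239°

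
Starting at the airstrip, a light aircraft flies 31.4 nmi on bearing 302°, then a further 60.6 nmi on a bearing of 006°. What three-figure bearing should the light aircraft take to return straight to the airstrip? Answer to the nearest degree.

Leg 1 (302°, 31.4 nmi): east 31.4 sin 302° = -26.63, north 31.4 cos 302° = 16.64
Leg 2 (006°, 60.6 nmi): east 60.6 sin 6° = 6.33, north 60.6 cos 6° = 60.27
Net displacement: -20.29 east, 76.91 north. Direction back to start is (20.29, -76.91): bearing = atan2(20.29, -76.91) mod 360° = 165.22° ≈ 165°.

165°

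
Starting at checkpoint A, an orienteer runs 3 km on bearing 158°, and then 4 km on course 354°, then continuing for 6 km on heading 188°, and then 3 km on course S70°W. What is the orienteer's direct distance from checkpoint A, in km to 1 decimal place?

6.5 km

Leg 1 (158°, 3 km): east 3 sin 158° = 1.12, north 3 cos 158° = -2.78
Leg 2 (354°, 4 km): east 4 sin 354° = -0.42, north 4 cos 354° = 3.98
Leg 3 (188°, 6 km): east 6 sin 188° = -0.84, north 6 cos 188° = -5.94
Leg 4 (S70°W, 3 km): east 3 sin 250° = -2.82, north 3 cos 250° = -1.03
Net: -2.95 east, -5.77 north. Distance = √((-2.95)² + (-5.77)²) = 6.481 km.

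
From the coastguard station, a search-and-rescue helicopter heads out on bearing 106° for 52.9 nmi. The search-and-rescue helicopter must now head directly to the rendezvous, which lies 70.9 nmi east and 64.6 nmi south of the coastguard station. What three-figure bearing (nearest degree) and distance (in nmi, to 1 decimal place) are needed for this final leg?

Leg 1 (106°, 52.9 nmi): east 52.9 sin 106° = 50.85, north 52.9 cos 106° = -14.58
Current position: (50.85, -14.58). Target: (70.9, -64.6). Remaining: Δeast = 20.05, Δnorth = -50.02.
Bearing = atan2(20.05, -50.02) mod 360° = 158.16°; distance = √((20.05)² + (-50.02)²) = 53.887 nmi.

158°, 53.9 nmi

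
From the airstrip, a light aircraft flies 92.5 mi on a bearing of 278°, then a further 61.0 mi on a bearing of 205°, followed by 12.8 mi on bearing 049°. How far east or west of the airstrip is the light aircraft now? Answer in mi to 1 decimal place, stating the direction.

107.7 mi west

Leg 1 (278°, 92.5 mi): east 92.5 sin 278° = -91.60, north 92.5 cos 278° = 12.87
Leg 2 (205°, 61.0 mi): east 61.0 sin 205° = -25.78, north 61.0 cos 205° = -55.28
Leg 3 (049°, 12.8 mi): east 12.8 sin 49° = 9.66, north 12.8 cos 49° = 8.40
Net east component: -107.72 mi.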